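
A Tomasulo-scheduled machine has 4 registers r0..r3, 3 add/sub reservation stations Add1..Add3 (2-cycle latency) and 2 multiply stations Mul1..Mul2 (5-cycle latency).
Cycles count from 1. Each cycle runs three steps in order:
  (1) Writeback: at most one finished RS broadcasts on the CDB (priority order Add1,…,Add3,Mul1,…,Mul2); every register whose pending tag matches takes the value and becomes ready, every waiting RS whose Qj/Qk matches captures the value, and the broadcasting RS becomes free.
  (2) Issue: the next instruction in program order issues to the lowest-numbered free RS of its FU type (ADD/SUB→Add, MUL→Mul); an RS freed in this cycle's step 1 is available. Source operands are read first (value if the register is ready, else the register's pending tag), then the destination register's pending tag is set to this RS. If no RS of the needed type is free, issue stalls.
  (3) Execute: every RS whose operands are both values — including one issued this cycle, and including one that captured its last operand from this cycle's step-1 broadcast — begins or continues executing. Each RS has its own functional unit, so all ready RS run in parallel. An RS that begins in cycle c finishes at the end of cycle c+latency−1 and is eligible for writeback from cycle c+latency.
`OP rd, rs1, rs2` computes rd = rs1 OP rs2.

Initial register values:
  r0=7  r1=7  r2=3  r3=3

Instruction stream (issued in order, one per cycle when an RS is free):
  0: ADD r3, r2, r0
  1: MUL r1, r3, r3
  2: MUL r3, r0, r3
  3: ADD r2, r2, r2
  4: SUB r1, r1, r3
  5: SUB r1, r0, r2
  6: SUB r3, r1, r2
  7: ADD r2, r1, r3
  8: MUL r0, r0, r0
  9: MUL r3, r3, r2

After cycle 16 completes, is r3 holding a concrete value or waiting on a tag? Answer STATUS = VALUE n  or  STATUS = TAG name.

cycle 1: issue ADD r3<-Add1 // r0:7,r1:7,r2:3,r3:Add1
cycle 2: issue MUL r1<-Mul1 // r0:7,r1:Mul1,r2:3,r3:Add1
cycle 3: CDB Add1=10; issue MUL r3<-Mul2 // r0:7,r1:Mul1,r2:3,r3:Mul2
cycle 4: issue ADD r2<-Add1 // r0:7,r1:Mul1,r2:Add1,r3:Mul2
cycle 5: issue SUB r1<-Add2 // r0:7,r1:Add2,r2:Add1,r3:Mul2
cycle 6: CDB Add1=6; issue SUB r1<-Add1 // r0:7,r1:Add1,r2:6,r3:Mul2
cycle 7: issue SUB r3<-Add3 // r0:7,r1:Add1,r2:6,r3:Add3
cycle 8: CDB Add1=1; issue ADD r2<-Add1 // r0:7,r1:1,r2:Add1,r3:Add3
cycle 9: CDB Mul1=100; issue MUL r0<-Mul1 // r0:Mul1,r1:1,r2:Add1,r3:Add3
cycle 10: CDB Add3=-5; stall // r0:Mul1,r1:1,r2:Add1,r3:-5
cycle 11: CDB Mul2=70; issue MUL r3<-Mul2 // r0:Mul1,r1:1,r2:Add1,r3:Mul2
cycle 12: CDB Add1=-4 // r0:Mul1,r1:1,r2:-4,r3:Mul2
cycle 13: CDB Add2=30 // r0:Mul1,r1:1,r2:-4,r3:Mul2
cycle 14: CDB Mul1=49 // r0:49,r1:1,r2:-4,r3:Mul2
cycle 15: - // r0:49,r1:1,r2:-4,r3:Mul2
cycle 16: - // r0:49,r1:1,r2:-4,r3:Mul2

STATUS = TAG Mul2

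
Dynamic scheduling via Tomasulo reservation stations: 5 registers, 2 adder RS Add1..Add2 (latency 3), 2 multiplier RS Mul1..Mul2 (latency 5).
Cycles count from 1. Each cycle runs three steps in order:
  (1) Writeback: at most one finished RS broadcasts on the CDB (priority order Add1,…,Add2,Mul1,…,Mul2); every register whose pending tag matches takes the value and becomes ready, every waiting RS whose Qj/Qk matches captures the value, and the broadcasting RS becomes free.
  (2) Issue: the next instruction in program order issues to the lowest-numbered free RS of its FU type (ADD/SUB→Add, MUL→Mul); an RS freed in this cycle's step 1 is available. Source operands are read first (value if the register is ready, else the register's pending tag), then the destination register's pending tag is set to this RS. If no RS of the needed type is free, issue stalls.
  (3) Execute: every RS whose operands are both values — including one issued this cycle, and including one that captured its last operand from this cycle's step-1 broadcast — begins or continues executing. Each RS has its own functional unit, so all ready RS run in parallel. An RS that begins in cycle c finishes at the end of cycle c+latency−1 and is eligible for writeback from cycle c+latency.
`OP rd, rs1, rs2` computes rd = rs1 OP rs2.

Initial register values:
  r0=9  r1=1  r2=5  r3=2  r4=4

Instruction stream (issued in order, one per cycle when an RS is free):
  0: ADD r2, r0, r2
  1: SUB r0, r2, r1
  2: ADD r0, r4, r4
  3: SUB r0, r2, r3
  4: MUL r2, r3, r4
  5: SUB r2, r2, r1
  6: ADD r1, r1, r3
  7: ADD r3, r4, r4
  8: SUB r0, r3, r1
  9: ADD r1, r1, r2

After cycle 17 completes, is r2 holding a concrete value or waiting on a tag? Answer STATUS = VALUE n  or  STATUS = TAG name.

cycle 1: issue ADD r2<-Add1 // r0:9,r1:1,r2:Add1,r3:2,r4:4
cycle 2: issue SUB r0<-Add2 // r0:Add2,r1:1,r2:Add1,r3:2,r4:4
cycle 3: stall // r0:Add2,r1:1,r2:Add1,r3:2,r4:4
cycle 4: CDB Add1=14; issue ADD r0<-Add1 // r0:Add1,r1:1,r2:14,r3:2,r4:4
cycle 5: stall // r0:Add1,r1:1,r2:14,r3:2,r4:4
cycle 6: stall // r0:Add1,r1:1,r2:14,r3:2,r4:4
cycle 7: CDB Add1=8; issue SUB r0<-Add1 // r0:Add1,r1:1,r2:14,r3:2,r4:4
cycle 8: CDB Add2=13; issue MUL r2<-Mul1 // r0:Add1,r1:1,r2:Mul1,r3:2,r4:4
cycle 9: issue SUB r2<-Add2 // r0:Add1,r1:1,r2:Add2,r3:2,r4:4
cycle 10: CDB Add1=12; issue ADD r1<-Add1 // r0:12,r1:Add1,r2:Add2,r3:2,r4:4
cycle 11: stall // r0:12,r1:Add1,r2:Add2,r3:2,r4:4
cycle 12: stall // r0:12,r1:Add1,r2:Add2,r3:2,r4:4
cycle 13: CDB Add1=3; issue ADD r3<-Add1 // r0:12,r1:3,r2:Add2,r3:Add1,r4:4
cycle 14: CDB Mul1=8; stall // r0:12,r1:3,r2:Add2,r3:Add1,r4:4
cycle 15: stall // r0:12,r1:3,r2:Add2,r3:Add1,r4:4
cycle 16: CDB Add1=8; issue SUB r0<-Add1 // r0:Add1,r1:3,r2:Add2,r3:8,r4:4
cycle 17: CDB Add2=7; issue ADD r1<-Add2 // r0:Add1,r1:Add2,r2:7,r3:8,r4:4

STATUS = VALUE 7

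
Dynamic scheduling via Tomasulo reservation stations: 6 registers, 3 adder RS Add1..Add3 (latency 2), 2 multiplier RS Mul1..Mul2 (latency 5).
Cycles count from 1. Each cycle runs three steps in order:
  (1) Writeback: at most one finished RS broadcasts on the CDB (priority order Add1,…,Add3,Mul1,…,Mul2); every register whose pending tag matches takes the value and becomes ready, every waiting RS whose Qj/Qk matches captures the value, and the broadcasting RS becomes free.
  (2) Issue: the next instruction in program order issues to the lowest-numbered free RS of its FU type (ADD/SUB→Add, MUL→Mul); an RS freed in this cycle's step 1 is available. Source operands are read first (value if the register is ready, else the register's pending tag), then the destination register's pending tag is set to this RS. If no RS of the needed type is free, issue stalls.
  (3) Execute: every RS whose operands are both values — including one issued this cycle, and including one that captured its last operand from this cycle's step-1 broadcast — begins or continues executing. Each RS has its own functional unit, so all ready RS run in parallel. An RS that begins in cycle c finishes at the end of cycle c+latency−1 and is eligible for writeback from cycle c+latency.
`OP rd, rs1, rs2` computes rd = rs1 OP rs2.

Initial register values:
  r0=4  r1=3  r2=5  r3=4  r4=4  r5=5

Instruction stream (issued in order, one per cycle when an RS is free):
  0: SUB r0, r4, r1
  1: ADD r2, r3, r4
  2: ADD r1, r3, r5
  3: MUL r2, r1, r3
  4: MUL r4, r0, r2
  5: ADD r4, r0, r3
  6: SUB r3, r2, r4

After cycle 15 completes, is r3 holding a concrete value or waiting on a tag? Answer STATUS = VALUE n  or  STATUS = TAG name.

STATUS = VALUE 31

cycle 1: issue SUB r0<-Add1 // r0:Add1,r1:3,r2:5,r3:4,r4:4,r5:5
cycle 2: issue ADD r2<-Add2 // r0:Add1,r1:3,r2:Add2,r3:4,r4:4,r5:5
cycle 3: CDB Add1=1; issue ADD r1<-Add1 // r0:1,r1:Add1,r2:Add2,r3:4,r4:4,r5:5
cycle 4: CDB Add2=8; issue MUL r2<-Mul1 // r0:1,r1:Add1,r2:Mul1,r3:4,r4:4,r5:5
cycle 5: CDB Add1=9; issue MUL r4<-Mul2 // r0:1,r1:9,r2:Mul1,r3:4,r4:Mul2,r5:5
cycle 6: issue ADD r4<-Add1 // r0:1,r1:9,r2:Mul1,r3:4,r4:Add1,r5:5
cycle 7: issue SUB r3<-Add2 // r0:1,r1:9,r2:Mul1,r3:Add2,r4:Add1,r5:5
cycle 8: CDB Add1=5 // r0:1,r1:9,r2:Mul1,r3:Add2,r4:5,r5:5
cycle 9: - // r0:1,r1:9,r2:Mul1,r3:Add2,r4:5,r5:5
cycle 10: CDB Mul1=36 // r0:1,r1:9,r2:36,r3:Add2,r4:5,r5:5
cycle 11: - // r0:1,r1:9,r2:36,r3:Add2,r4:5,r5:5
cycle 12: CDB Add2=31 // r0:1,r1:9,r2:36,r3:31,r4:5,r5:5
cycle 13: - // r0:1,r1:9,r2:36,r3:31,r4:5,r5:5
cycle 14: - // r0:1,r1:9,r2:36,r3:31,r4:5,r5:5
cycle 15: CDB Mul2=36 // r0:1,r1:9,r2:36,r3:31,r4:5,r5:5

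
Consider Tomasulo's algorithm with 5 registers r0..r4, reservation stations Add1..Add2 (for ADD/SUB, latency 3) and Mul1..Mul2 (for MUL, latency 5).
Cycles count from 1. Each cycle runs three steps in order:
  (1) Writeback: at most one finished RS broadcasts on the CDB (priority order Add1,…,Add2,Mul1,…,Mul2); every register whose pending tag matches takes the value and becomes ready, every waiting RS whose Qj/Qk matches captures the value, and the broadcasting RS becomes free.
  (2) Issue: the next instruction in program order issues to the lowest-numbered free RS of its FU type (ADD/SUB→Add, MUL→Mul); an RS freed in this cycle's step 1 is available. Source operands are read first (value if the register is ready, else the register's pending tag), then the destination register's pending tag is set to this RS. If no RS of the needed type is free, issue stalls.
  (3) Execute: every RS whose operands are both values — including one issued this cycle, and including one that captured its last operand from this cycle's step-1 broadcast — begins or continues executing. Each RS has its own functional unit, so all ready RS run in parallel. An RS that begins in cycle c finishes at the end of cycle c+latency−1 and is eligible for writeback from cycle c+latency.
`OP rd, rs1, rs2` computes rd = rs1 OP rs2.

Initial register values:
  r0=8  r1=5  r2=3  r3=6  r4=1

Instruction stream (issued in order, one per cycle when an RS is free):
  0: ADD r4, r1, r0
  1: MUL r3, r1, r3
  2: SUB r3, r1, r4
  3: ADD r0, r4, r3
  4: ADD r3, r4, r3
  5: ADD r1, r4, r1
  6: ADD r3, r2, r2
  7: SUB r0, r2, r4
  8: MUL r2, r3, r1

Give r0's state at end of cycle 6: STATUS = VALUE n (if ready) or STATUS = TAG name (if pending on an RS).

c1: issue ADD r4<-Add1 | r0:8,r1:5,r2:3,r3:6,r4:Add1
c2: issue MUL r3<-Mul1 | r0:8,r1:5,r2:3,r3:Mul1,r4:Add1
c3: issue SUB r3<-Add2 | r0:8,r1:5,r2:3,r3:Add2,r4:Add1
c4: CDB Add1=13; issue ADD r0<-Add1 | r0:Add1,r1:5,r2:3,r3:Add2,r4:13
c5: stall | r0:Add1,r1:5,r2:3,r3:Add2,r4:13
c6: stall | r0:Add1,r1:5,r2:3,r3:Add2,r4:13

STATUS = TAG Add1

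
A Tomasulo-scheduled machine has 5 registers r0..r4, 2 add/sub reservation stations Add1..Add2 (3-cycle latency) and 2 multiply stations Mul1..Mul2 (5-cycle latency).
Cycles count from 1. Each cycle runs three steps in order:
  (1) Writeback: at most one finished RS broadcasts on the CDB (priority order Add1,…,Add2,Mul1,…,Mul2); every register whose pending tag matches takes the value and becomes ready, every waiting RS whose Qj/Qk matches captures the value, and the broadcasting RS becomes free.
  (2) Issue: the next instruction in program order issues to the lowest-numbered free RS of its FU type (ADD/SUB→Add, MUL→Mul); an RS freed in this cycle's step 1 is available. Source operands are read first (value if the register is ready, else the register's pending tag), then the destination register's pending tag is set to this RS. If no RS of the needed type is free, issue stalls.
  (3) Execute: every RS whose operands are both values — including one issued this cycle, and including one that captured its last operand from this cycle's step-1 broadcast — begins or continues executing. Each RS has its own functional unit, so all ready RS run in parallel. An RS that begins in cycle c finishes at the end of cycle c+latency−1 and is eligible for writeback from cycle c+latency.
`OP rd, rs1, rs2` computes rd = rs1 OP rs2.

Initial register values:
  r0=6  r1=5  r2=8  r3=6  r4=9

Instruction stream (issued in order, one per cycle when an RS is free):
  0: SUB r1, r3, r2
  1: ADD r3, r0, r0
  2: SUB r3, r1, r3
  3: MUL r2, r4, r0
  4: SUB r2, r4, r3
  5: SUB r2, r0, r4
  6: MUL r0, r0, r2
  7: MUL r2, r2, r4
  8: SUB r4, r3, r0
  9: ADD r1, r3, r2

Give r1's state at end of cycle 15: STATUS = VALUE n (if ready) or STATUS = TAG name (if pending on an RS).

cycle 1: issue SUB r1<-Add1 // r0:6,r1:Add1,r2:8,r3:6,r4:9
cycle 2: issue ADD r3<-Add2 // r0:6,r1:Add1,r2:8,r3:Add2,r4:9
cycle 3: stall // r0:6,r1:Add1,r2:8,r3:Add2,r4:9
cycle 4: CDB Add1=-2; issue SUB r3<-Add1 // r0:6,r1:-2,r2:8,r3:Add1,r4:9
cycle 5: CDB Add2=12; issue MUL r2<-Mul1 // r0:6,r1:-2,r2:Mul1,r3:Add1,r4:9
cycle 6: issue SUB r2<-Add2 // r0:6,r1:-2,r2:Add2,r3:Add1,r4:9
cycle 7: stall // r0:6,r1:-2,r2:Add2,r3:Add1,r4:9
cycle 8: CDB Add1=-14; issue SUB r2<-Add1 // r0:6,r1:-2,r2:Add1,r3:-14,r4:9
cycle 9: issue MUL r0<-Mul2 // r0:Mul2,r1:-2,r2:Add1,r3:-14,r4:9
cycle 10: CDB Mul1=54; issue MUL r2<-Mul1 // r0:Mul2,r1:-2,r2:Mul1,r3:-14,r4:9
cycle 11: CDB Add1=-3; issue SUB r4<-Add1 // r0:Mul2,r1:-2,r2:Mul1,r3:-14,r4:Add1
cycle 12: CDB Add2=23; issue ADD r1<-Add2 // r0:Mul2,r1:Add2,r2:Mul1,r3:-14,r4:Add1
cycle 13: - // r0:Mul2,r1:Add2,r2:Mul1,r3:-14,r4:Add1
cycle 14: - // r0:Mul2,r1:Add2,r2:Mul1,r3:-14,r4:Add1
cycle 15: - // r0:Mul2,r1:Add2,r2:Mul1,r3:-14,r4:Add1

STATUS = TAG Add2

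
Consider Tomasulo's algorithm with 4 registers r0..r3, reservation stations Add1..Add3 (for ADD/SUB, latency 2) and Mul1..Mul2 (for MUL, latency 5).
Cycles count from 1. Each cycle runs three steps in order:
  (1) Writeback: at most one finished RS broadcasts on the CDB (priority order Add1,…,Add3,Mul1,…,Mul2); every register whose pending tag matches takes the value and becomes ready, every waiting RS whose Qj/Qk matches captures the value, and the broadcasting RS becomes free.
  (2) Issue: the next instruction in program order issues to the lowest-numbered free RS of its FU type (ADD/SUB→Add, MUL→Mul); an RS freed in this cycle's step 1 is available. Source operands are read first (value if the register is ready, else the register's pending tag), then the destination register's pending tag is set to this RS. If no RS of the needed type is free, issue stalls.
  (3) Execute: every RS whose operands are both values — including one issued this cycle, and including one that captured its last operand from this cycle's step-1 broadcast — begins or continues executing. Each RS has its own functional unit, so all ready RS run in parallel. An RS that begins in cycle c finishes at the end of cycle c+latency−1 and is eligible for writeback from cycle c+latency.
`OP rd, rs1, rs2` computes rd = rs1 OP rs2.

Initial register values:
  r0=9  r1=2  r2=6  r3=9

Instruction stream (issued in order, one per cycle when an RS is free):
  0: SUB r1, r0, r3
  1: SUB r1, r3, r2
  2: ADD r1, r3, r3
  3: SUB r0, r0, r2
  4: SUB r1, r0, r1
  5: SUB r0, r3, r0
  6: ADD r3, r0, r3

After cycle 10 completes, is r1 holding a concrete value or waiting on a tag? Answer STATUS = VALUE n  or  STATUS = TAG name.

  c1: issue SUB r1<-Add1  regs: r0:9,r1:Add1,r2:6,r3:9
  c2: issue SUB r1<-Add2  regs: r0:9,r1:Add2,r2:6,r3:9
  c3: CDB Add1=0; issue ADD r1<-Add1  regs: r0:9,r1:Add1,r2:6,r3:9
  c4: CDB Add2=3; issue SUB r0<-Add2  regs: r0:Add2,r1:Add1,r2:6,r3:9
  c5: CDB Add1=18; issue SUB r1<-Add1  regs: r0:Add2,r1:Add1,r2:6,r3:9
  c6: CDB Add2=3; issue SUB r0<-Add2  regs: r0:Add2,r1:Add1,r2:6,r3:9
  c7: issue ADD r3<-Add3  regs: r0:Add2,r1:Add1,r2:6,r3:Add3
  c8: CDB Add1=-15  regs: r0:Add2,r1:-15,r2:6,r3:Add3
  c9: CDB Add2=6  regs: r0:6,r1:-15,r2:6,r3:Add3
  c10: -  regs: r0:6,r1:-15,r2:6,r3:Add3

STATUS = VALUE -15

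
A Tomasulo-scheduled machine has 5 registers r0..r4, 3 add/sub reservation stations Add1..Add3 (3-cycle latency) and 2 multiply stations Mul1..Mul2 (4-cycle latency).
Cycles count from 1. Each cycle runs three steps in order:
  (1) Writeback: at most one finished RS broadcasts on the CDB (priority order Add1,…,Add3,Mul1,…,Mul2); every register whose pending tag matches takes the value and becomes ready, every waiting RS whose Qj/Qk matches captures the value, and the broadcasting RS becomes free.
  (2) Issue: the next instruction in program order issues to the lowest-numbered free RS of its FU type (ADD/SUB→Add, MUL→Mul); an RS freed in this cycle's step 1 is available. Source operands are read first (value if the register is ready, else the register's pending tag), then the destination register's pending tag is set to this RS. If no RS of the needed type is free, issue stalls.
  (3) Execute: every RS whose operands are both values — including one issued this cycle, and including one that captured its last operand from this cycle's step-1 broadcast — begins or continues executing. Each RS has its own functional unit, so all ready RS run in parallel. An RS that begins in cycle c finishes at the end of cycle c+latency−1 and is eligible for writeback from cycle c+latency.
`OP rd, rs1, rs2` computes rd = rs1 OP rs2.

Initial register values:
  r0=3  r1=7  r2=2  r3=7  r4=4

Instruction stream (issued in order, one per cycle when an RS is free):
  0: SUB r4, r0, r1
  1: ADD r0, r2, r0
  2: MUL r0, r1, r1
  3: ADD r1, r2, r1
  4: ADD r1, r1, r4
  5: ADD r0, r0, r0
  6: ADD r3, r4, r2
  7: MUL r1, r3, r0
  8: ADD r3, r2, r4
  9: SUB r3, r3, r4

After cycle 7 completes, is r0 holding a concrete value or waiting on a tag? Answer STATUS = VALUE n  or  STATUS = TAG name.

cycle 1: issue SUB r4<-Add1 // r0:3,r1:7,r2:2,r3:7,r4:Add1
cycle 2: issue ADD r0<-Add2 // r0:Add2,r1:7,r2:2,r3:7,r4:Add1
cycle 3: issue MUL r0<-Mul1 // r0:Mul1,r1:7,r2:2,r3:7,r4:Add1
cycle 4: CDB Add1=-4; issue ADD r1<-Add1 // r0:Mul1,r1:Add1,r2:2,r3:7,r4:-4
cycle 5: CDB Add2=5; issue ADD r1<-Add2 // r0:Mul1,r1:Add2,r2:2,r3:7,r4:-4
cycle 6: issue ADD r0<-Add3 // r0:Add3,r1:Add2,r2:2,r3:7,r4:-4
cycle 7: CDB Add1=9; issue ADD r3<-Add1 // r0:Add3,r1:Add2,r2:2,r3:Add1,r4:-4

STATUS = TAG Add3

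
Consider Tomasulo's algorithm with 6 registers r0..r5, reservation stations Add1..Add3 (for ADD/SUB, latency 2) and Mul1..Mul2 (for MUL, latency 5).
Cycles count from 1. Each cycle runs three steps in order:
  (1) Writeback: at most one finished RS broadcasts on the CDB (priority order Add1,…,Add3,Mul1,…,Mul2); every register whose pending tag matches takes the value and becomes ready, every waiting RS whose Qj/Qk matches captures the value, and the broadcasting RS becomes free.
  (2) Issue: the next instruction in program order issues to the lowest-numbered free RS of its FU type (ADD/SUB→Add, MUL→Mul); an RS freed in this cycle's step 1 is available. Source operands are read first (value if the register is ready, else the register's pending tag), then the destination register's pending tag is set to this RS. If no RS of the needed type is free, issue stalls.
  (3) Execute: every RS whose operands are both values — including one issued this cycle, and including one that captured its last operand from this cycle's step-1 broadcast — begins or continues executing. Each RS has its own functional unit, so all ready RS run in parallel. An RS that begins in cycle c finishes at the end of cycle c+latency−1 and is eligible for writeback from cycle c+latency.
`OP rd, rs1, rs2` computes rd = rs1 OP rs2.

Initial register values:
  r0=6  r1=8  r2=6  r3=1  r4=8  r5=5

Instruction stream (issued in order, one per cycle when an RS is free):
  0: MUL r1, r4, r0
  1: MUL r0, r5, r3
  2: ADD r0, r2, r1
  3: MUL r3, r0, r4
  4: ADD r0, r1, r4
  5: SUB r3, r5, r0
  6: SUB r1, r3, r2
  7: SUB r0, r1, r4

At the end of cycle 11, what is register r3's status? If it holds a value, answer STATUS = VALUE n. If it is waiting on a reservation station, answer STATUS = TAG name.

  c1: issue MUL r1<-Mul1  regs: r0:6,r1:Mul1,r2:6,r3:1,r4:8,r5:5
  c2: issue MUL r0<-Mul2  regs: r0:Mul2,r1:Mul1,r2:6,r3:1,r4:8,r5:5
  c3: issue ADD r0<-Add1  regs: r0:Add1,r1:Mul1,r2:6,r3:1,r4:8,r5:5
  c4: stall  regs: r0:Add1,r1:Mul1,r2:6,r3:1,r4:8,r5:5
  c5: stall  regs: r0:Add1,r1:Mul1,r2:6,r3:1,r4:8,r5:5
  c6: CDB Mul1=48; issue MUL r3<-Mul1  regs: r0:Add1,r1:48,r2:6,r3:Mul1,r4:8,r5:5
  c7: CDB Mul2=5; issue ADD r0<-Add2  regs: r0:Add2,r1:48,r2:6,r3:Mul1,r4:8,r5:5
  c8: CDB Add1=54; issue SUB r3<-Add1  regs: r0:Add2,r1:48,r2:6,r3:Add1,r4:8,r5:5
  c9: CDB Add2=56; issue SUB r1<-Add2  regs: r0:56,r1:Add2,r2:6,r3:Add1,r4:8,r5:5
  c10: issue SUB r0<-Add3  regs: r0:Add3,r1:Add2,r2:6,r3:Add1,r4:8,r5:5
  c11: CDB Add1=-51  regs: r0:Add3,r1:Add2,r2:6,r3:-51,r4:8,r5:5

STATUS = VALUE -51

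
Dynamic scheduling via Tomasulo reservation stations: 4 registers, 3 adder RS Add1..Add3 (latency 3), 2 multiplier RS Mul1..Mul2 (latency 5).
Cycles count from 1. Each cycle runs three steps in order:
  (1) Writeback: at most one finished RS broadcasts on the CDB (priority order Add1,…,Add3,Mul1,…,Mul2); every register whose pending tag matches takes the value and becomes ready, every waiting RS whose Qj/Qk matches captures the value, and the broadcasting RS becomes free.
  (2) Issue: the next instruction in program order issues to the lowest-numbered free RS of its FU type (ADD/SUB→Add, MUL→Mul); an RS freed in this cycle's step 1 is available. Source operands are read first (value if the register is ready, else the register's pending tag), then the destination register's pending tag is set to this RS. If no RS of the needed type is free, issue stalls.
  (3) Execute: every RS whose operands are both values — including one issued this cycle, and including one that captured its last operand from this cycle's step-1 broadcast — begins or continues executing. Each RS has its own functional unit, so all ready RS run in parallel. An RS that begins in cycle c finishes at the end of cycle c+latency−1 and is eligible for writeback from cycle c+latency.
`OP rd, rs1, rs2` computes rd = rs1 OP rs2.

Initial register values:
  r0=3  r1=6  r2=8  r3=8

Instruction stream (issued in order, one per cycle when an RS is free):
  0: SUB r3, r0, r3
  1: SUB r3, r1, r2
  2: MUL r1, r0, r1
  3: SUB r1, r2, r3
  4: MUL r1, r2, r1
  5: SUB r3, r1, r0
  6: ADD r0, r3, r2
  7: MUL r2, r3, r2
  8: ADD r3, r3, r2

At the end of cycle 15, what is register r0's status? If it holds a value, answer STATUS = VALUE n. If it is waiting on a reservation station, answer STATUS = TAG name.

STATUS = TAG Add3

cycle 1: issue SUB r3<-Add1 // r0:3,r1:6,r2:8,r3:Add1
cycle 2: issue SUB r3<-Add2 // r0:3,r1:6,r2:8,r3:Add2
cycle 3: issue MUL r1<-Mul1 // r0:3,r1:Mul1,r2:8,r3:Add2
cycle 4: CDB Add1=-5; issue SUB r1<-Add1 // r0:3,r1:Add1,r2:8,r3:Add2
cycle 5: CDB Add2=-2; issue MUL r1<-Mul2 // r0:3,r1:Mul2,r2:8,r3:-2
cycle 6: issue SUB r3<-Add2 // r0:3,r1:Mul2,r2:8,r3:Add2
cycle 7: issue ADD r0<-Add3 // r0:Add3,r1:Mul2,r2:8,r3:Add2
cycle 8: CDB Add1=10; stall // r0:Add3,r1:Mul2,r2:8,r3:Add2
cycle 9: CDB Mul1=18; issue MUL r2<-Mul1 // r0:Add3,r1:Mul2,r2:Mul1,r3:Add2
cycle 10: issue ADD r3<-Add1 // r0:Add3,r1:Mul2,r2:Mul1,r3:Add1
cycle 11: - // r0:Add3,r1:Mul2,r2:Mul1,r3:Add1
cycle 12: - // r0:Add3,r1:Mul2,r2:Mul1,r3:Add1
cycle 13: CDB Mul2=80 // r0:Add3,r1:80,r2:Mul1,r3:Add1
cycle 14: - // r0:Add3,r1:80,r2:Mul1,r3:Add1
cycle 15: - // r0:Add3,r1:80,r2:Mul1,r3:Add1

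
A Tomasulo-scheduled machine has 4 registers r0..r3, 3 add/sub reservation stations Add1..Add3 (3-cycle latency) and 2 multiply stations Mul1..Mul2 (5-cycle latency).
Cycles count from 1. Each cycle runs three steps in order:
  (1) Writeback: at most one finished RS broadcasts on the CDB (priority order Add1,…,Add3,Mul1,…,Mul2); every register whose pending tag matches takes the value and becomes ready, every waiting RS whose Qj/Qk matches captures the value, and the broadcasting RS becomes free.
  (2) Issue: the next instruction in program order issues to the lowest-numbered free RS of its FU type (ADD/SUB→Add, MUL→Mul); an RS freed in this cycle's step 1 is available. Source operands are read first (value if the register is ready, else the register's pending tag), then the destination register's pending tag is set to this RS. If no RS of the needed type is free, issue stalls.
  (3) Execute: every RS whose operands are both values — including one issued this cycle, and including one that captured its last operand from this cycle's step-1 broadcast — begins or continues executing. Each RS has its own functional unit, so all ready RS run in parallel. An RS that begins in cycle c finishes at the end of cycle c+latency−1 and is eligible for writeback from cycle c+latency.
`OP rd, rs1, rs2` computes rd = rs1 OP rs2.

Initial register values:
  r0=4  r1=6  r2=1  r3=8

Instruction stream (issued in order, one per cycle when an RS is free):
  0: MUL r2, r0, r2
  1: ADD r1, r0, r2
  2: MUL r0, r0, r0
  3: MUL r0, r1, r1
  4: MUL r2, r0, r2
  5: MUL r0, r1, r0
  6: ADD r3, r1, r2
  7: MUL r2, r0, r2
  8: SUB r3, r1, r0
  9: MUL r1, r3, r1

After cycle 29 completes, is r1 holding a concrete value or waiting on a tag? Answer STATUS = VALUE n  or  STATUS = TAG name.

c1: issue MUL r2<-Mul1 | r0:4,r1:6,r2:Mul1,r3:8
c2: issue ADD r1<-Add1 | r0:4,r1:Add1,r2:Mul1,r3:8
c3: issue MUL r0<-Mul2 | r0:Mul2,r1:Add1,r2:Mul1,r3:8
c4: stall | r0:Mul2,r1:Add1,r2:Mul1,r3:8
c5: stall | r0:Mul2,r1:Add1,r2:Mul1,r3:8
c6: CDB Mul1=4; issue MUL r0<-Mul1 | r0:Mul1,r1:Add1,r2:4,r3:8
c7: stall | r0:Mul1,r1:Add1,r2:4,r3:8
c8: CDB Mul2=16; issue MUL r2<-Mul2 | r0:Mul1,r1:Add1,r2:Mul2,r3:8
c9: CDB Add1=8; stall | r0:Mul1,r1:8,r2:Mul2,r3:8
c10: stall | r0:Mul1,r1:8,r2:Mul2,r3:8
c11: stall | r0:Mul1,r1:8,r2:Mul2,r3:8
c12: stall | r0:Mul1,r1:8,r2:Mul2,r3:8
c13: stall | r0:Mul1,r1:8,r2:Mul2,r3:8
c14: CDB Mul1=64; issue MUL r0<-Mul1 | r0:Mul1,r1:8,r2:Mul2,r3:8
c15: issue ADD r3<-Add1 | r0:Mul1,r1:8,r2:Mul2,r3:Add1
c16: stall | r0:Mul1,r1:8,r2:Mul2,r3:Add1
c17: stall | r0:Mul1,r1:8,r2:Mul2,r3:Add1
c18: stall | r0:Mul1,r1:8,r2:Mul2,r3:Add1
c19: CDB Mul1=512; issue MUL r2<-Mul1 | r0:512,r1:8,r2:Mul1,r3:Add1
c20: CDB Mul2=256; issue SUB r3<-Add2 | r0:512,r1:8,r2:Mul1,r3:Add2
c21: issue MUL r1<-Mul2 | r0:512,r1:Mul2,r2:Mul1,r3:Add2
c22: - | r0:512,r1:Mul2,r2:Mul1,r3:Add2
c23: CDB Add1=264 | r0:512,r1:Mul2,r2:Mul1,r3:Add2
c24: CDB Add2=-504 | r0:512,r1:Mul2,r2:Mul1,r3:-504
c25: CDB Mul1=131072 | r0:512,r1:Mul2,r2:131072,r3:-504
c26: - | r0:512,r1:Mul2,r2:131072,r3:-504
c27: - | r0:512,r1:Mul2,r2:131072,r3:-504
c28: - | r0:512,r1:Mul2,r2:131072,r3:-504
c29: CDB Mul2=-4032 | r0:512,r1:-4032,r2:131072,r3:-504

STATUS = VALUE -4032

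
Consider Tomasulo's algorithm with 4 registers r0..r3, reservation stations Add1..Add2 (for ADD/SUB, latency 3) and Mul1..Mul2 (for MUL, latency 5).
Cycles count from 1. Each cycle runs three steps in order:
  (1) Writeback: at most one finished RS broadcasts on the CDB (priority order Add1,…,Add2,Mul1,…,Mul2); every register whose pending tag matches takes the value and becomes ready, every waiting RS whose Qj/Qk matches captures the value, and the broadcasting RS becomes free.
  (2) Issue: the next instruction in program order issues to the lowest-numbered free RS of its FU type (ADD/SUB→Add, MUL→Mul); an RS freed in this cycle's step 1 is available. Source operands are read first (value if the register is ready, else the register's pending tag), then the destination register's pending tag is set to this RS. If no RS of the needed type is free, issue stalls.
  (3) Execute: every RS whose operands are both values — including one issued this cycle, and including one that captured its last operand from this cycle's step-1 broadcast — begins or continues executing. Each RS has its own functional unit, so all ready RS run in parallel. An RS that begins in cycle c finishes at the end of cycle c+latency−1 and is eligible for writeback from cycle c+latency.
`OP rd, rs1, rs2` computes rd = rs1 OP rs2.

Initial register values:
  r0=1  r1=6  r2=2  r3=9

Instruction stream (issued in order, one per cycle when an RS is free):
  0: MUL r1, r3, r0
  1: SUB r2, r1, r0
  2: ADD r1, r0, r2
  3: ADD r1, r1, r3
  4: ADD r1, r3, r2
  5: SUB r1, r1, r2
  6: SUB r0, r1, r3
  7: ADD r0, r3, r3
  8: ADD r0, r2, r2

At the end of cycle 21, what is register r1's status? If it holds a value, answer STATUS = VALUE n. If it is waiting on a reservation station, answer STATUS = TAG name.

STATUS = VALUE 9

  c1: issue MUL r1<-Mul1  regs: r0:1,r1:Mul1,r2:2,r3:9
  c2: issue SUB r2<-Add1  regs: r0:1,r1:Mul1,r2:Add1,r3:9
  c3: issue ADD r1<-Add2  regs: r0:1,r1:Add2,r2:Add1,r3:9
  c4: stall  regs: r0:1,r1:Add2,r2:Add1,r3:9
  c5: stall  regs: r0:1,r1:Add2,r2:Add1,r3:9
  c6: CDB Mul1=9; stall  regs: r0:1,r1:Add2,r2:Add1,r3:9
  c7: stall  regs: r0:1,r1:Add2,r2:Add1,r3:9
  c8: stall  regs: r0:1,r1:Add2,r2:Add1,r3:9
  c9: CDB Add1=8; issue ADD r1<-Add1  regs: r0:1,r1:Add1,r2:8,r3:9
  c10: stall  regs: r0:1,r1:Add1,r2:8,r3:9
  c11: stall  regs: r0:1,r1:Add1,r2:8,r3:9
  c12: CDB Add2=9; issue ADD r1<-Add2  regs: r0:1,r1:Add2,r2:8,r3:9
  c13: stall  regs: r0:1,r1:Add2,r2:8,r3:9
  c14: stall  regs: r0:1,r1:Add2,r2:8,r3:9
  c15: CDB Add1=18; issue SUB r1<-Add1  regs: r0:1,r1:Add1,r2:8,r3:9
  c16: CDB Add2=17; issue SUB r0<-Add2  regs: r0:Add2,r1:Add1,r2:8,r3:9
  c17: stall  regs: r0:Add2,r1:Add1,r2:8,r3:9
  c18: stall  regs: r0:Add2,r1:Add1,r2:8,r3:9
  c19: CDB Add1=9; issue ADD r0<-Add1  regs: r0:Add1,r1:9,r2:8,r3:9
  c20: stall  regs: r0:Add1,r1:9,r2:8,r3:9
  c21: stall  regs: r0:Add1,r1:9,r2:8,r3:9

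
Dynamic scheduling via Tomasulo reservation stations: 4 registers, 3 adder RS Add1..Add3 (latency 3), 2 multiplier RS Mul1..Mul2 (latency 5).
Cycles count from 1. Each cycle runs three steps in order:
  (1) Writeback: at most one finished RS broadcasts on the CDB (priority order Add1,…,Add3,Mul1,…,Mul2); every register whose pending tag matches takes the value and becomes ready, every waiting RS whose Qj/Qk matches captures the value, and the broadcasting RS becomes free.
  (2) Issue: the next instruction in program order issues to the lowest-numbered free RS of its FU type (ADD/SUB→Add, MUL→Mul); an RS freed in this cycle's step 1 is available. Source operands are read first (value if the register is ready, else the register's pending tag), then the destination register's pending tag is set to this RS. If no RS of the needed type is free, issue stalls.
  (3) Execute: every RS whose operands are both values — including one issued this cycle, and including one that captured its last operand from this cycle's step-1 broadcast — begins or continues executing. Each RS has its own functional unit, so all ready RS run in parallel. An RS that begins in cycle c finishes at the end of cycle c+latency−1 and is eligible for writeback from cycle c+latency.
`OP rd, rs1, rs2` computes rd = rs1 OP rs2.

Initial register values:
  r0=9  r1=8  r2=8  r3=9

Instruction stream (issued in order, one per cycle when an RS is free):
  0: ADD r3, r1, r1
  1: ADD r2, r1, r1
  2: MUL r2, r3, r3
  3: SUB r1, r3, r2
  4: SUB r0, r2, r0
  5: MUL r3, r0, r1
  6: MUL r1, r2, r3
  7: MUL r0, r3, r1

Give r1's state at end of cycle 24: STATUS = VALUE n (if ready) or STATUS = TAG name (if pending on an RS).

c1: issue ADD r3<-Add1 | r0:9,r1:8,r2:8,r3:Add1
c2: issue ADD r2<-Add2 | r0:9,r1:8,r2:Add2,r3:Add1
c3: issue MUL r2<-Mul1 | r0:9,r1:8,r2:Mul1,r3:Add1
c4: CDB Add1=16; issue SUB r1<-Add1 | r0:9,r1:Add1,r2:Mul1,r3:16
c5: CDB Add2=16; issue SUB r0<-Add2 | r0:Add2,r1:Add1,r2:Mul1,r3:16
c6: issue MUL r3<-Mul2 | r0:Add2,r1:Add1,r2:Mul1,r3:Mul2
c7: stall | r0:Add2,r1:Add1,r2:Mul1,r3:Mul2
c8: stall | r0:Add2,r1:Add1,r2:Mul1,r3:Mul2
c9: CDB Mul1=256; issue MUL r1<-Mul1 | r0:Add2,r1:Mul1,r2:256,r3:Mul2
c10: stall | r0:Add2,r1:Mul1,r2:256,r3:Mul2
c11: stall | r0:Add2,r1:Mul1,r2:256,r3:Mul2
c12: CDB Add1=-240; stall | r0:Add2,r1:Mul1,r2:256,r3:Mul2
c13: CDB Add2=247; stall | r0:247,r1:Mul1,r2:256,r3:Mul2
c14: stall | r0:247,r1:Mul1,r2:256,r3:Mul2
c15: stall | r0:247,r1:Mul1,r2:256,r3:Mul2
c16: stall | r0:247,r1:Mul1,r2:256,r3:Mul2
c17: stall | r0:247,r1:Mul1,r2:256,r3:Mul2
c18: CDB Mul2=-59280; issue MUL r0<-Mul2 | r0:Mul2,r1:Mul1,r2:256,r3:-59280
c19: - | r0:Mul2,r1:Mul1,r2:256,r3:-59280
c20: - | r0:Mul2,r1:Mul1,r2:256,r3:-59280
c21: - | r0:Mul2,r1:Mul1,r2:256,r3:-59280
c22: - | r0:Mul2,r1:Mul1,r2:256,r3:-59280
c23: CDB Mul1=-15175680 | r0:Mul2,r1:-15175680,r2:256,r3:-59280
c24: - | r0:Mul2,r1:-15175680,r2:256,r3:-59280

STATUS = VALUE -15175680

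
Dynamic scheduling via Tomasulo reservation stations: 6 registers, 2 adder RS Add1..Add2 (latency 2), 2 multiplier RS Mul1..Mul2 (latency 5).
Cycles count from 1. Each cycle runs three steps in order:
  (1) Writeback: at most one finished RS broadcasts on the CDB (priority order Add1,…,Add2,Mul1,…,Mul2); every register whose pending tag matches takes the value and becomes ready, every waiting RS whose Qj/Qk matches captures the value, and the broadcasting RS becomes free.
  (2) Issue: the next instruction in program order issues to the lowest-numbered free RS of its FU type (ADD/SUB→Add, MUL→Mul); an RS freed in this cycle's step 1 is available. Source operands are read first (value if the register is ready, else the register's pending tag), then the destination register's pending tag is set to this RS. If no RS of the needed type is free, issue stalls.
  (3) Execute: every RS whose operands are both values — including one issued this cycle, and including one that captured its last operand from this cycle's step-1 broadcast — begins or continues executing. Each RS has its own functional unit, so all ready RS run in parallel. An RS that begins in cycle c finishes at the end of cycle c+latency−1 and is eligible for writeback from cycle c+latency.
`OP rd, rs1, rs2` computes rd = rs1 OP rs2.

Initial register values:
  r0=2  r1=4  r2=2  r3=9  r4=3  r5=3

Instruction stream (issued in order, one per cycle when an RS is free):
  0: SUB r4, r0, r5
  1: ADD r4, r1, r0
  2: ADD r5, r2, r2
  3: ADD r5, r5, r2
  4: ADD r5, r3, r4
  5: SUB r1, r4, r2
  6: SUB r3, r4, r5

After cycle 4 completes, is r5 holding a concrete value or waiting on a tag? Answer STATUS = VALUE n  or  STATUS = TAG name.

c1: issue SUB r4<-Add1 | r0:2,r1:4,r2:2,r3:9,r4:Add1,r5:3
c2: issue ADD r4<-Add2 | r0:2,r1:4,r2:2,r3:9,r4:Add2,r5:3
c3: CDB Add1=-1; issue ADD r5<-Add1 | r0:2,r1:4,r2:2,r3:9,r4:Add2,r5:Add1
c4: CDB Add2=6; issue ADD r5<-Add2 | r0:2,r1:4,r2:2,r3:9,r4:6,r5:Add2

STATUS = TAG Add2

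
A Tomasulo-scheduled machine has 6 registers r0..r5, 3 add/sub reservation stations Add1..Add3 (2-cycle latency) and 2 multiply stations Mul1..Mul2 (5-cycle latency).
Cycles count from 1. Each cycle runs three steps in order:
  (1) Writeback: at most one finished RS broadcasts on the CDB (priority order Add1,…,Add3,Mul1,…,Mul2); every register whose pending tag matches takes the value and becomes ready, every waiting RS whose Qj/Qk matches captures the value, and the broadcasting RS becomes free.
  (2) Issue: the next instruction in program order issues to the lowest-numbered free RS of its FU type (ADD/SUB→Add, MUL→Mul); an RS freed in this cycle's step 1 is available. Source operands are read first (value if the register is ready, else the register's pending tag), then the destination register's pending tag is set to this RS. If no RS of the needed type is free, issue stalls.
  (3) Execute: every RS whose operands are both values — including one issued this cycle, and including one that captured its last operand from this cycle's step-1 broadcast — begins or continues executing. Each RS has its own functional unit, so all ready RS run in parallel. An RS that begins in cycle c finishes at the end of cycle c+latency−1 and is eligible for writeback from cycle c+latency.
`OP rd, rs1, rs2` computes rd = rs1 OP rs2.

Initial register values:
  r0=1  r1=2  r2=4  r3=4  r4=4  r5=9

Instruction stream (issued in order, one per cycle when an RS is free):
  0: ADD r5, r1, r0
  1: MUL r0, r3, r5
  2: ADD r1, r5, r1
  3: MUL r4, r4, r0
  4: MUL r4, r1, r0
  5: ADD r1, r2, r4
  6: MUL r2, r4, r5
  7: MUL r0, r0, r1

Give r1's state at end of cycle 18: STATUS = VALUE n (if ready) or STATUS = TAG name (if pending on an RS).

STATUS = VALUE 64

cycle 1: issue ADD r5<-Add1 // r0:1,r1:2,r2:4,r3:4,r4:4,r5:Add1
cycle 2: issue MUL r0<-Mul1 // r0:Mul1,r1:2,r2:4,r3:4,r4:4,r5:Add1
cycle 3: CDB Add1=3; issue ADD r1<-Add1 // r0:Mul1,r1:Add1,r2:4,r3:4,r4:4,r5:3
cycle 4: issue MUL r4<-Mul2 // r0:Mul1,r1:Add1,r2:4,r3:4,r4:Mul2,r5:3
cycle 5: CDB Add1=5; stall // r0:Mul1,r1:5,r2:4,r3:4,r4:Mul2,r5:3
cycle 6: stall // r0:Mul1,r1:5,r2:4,r3:4,r4:Mul2,r5:3
cycle 7: stall // r0:Mul1,r1:5,r2:4,r3:4,r4:Mul2,r5:3
cycle 8: CDB Mul1=12; issue MUL r4<-Mul1 // r0:12,r1:5,r2:4,r3:4,r4:Mul1,r5:3
cycle 9: issue ADD r1<-Add1 // r0:12,r1:Add1,r2:4,r3:4,r4:Mul1,r5:3
cycle 10: stall // r0:12,r1:Add1,r2:4,r3:4,r4:Mul1,r5:3
cycle 11: stall // r0:12,r1:Add1,r2:4,r3:4,r4:Mul1,r5:3
cycle 12: stall // r0:12,r1:Add1,r2:4,r3:4,r4:Mul1,r5:3
cycle 13: CDB Mul1=60; issue MUL r2<-Mul1 // r0:12,r1:Add1,r2:Mul1,r3:4,r4:60,r5:3
cycle 14: CDB Mul2=48; issue MUL r0<-Mul2 // r0:Mul2,r1:Add1,r2:Mul1,r3:4,r4:60,r5:3
cycle 15: CDB Add1=64 // r0:Mul2,r1:64,r2:Mul1,r3:4,r4:60,r5:3
cycle 16: - // r0:Mul2,r1:64,r2:Mul1,r3:4,r4:60,r5:3
cycle 17: - // r0:Mul2,r1:64,r2:Mul1,r3:4,r4:60,r5:3
cycle 18: CDB Mul1=180 // r0:Mul2,r1:64,r2:180,r3:4,r4:60,r5:3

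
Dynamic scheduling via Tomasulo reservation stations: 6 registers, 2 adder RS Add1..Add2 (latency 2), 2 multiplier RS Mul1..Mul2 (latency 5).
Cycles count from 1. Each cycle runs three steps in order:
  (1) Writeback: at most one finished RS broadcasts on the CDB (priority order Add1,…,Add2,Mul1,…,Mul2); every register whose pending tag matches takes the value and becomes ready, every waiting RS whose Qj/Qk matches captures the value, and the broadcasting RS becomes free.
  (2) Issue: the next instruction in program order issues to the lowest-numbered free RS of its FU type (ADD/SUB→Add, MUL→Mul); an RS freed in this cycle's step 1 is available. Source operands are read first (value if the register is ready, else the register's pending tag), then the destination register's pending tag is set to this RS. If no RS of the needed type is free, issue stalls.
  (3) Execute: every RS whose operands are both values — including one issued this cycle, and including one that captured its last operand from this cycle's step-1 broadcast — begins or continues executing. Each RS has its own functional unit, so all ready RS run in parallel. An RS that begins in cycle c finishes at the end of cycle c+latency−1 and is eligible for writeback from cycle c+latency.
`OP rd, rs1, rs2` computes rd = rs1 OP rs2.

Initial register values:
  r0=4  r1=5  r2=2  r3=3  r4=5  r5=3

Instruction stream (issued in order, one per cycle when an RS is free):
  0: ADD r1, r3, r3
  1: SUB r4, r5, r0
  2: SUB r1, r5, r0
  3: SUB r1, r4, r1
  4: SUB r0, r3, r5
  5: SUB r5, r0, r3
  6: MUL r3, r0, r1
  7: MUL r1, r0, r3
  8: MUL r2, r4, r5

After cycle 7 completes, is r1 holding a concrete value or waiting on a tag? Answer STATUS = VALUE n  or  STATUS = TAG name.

STATUS = TAG Add2

cycle 1: issue ADD r1<-Add1 // r0:4,r1:Add1,r2:2,r3:3,r4:5,r5:3
cycle 2: issue SUB r4<-Add2 // r0:4,r1:Add1,r2:2,r3:3,r4:Add2,r5:3
cycle 3: CDB Add1=6; issue SUB r1<-Add1 // r0:4,r1:Add1,r2:2,r3:3,r4:Add2,r5:3
cycle 4: CDB Add2=-1; issue SUB r1<-Add2 // r0:4,r1:Add2,r2:2,r3:3,r4:-1,r5:3
cycle 5: CDB Add1=-1; issue SUB r0<-Add1 // r0:Add1,r1:Add2,r2:2,r3:3,r4:-1,r5:3
cycle 6: stall // r0:Add1,r1:Add2,r2:2,r3:3,r4:-1,r5:3
cycle 7: CDB Add1=0; issue SUB r5<-Add1 // r0:0,r1:Add2,r2:2,r3:3,r4:-1,r5:Add1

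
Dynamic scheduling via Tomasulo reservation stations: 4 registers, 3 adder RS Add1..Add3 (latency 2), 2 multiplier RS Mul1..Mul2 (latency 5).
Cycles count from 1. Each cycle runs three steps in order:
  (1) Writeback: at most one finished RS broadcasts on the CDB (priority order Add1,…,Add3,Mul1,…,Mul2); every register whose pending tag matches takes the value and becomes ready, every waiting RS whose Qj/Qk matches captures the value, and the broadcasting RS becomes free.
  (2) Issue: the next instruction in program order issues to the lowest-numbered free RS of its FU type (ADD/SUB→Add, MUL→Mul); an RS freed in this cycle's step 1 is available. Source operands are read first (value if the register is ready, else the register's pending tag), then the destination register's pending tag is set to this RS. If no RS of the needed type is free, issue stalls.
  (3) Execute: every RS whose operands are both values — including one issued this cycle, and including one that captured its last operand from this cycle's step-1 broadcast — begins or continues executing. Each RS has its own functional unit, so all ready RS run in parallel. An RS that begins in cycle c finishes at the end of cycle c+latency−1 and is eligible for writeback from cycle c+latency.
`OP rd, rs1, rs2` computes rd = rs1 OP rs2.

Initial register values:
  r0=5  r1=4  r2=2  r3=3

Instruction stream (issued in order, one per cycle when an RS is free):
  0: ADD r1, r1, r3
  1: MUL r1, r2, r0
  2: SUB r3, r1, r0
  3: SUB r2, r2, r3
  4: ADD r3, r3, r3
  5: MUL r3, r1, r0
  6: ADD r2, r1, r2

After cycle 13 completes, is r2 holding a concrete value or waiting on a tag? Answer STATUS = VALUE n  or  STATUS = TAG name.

STATUS = VALUE 7

cycle 1: issue ADD r1<-Add1 // r0:5,r1:Add1,r2:2,r3:3
cycle 2: issue MUL r1<-Mul1 // r0:5,r1:Mul1,r2:2,r3:3
cycle 3: CDB Add1=7; issue SUB r3<-Add1 // r0:5,r1:Mul1,r2:2,r3:Add1
cycle 4: issue SUB r2<-Add2 // r0:5,r1:Mul1,r2:Add2,r3:Add1
cycle 5: issue ADD r3<-Add3 // r0:5,r1:Mul1,r2:Add2,r3:Add3
cycle 6: issue MUL r3<-Mul2 // r0:5,r1:Mul1,r2:Add2,r3:Mul2
cycle 7: CDB Mul1=10; stall // r0:5,r1:10,r2:Add2,r3:Mul2
cycle 8: stall // r0:5,r1:10,r2:Add2,r3:Mul2
cycle 9: CDB Add1=5; issue ADD r2<-Add1 // r0:5,r1:10,r2:Add1,r3:Mul2
cycle 10: - // r0:5,r1:10,r2:Add1,r3:Mul2
cycle 11: CDB Add2=-3 // r0:5,r1:10,r2:Add1,r3:Mul2
cycle 12: CDB Add3=10 // r0:5,r1:10,r2:Add1,r3:Mul2
cycle 13: CDB Add1=7 // r0:5,r1:10,r2:7,r3:Mul2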